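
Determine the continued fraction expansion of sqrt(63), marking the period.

Write x_i = (sqrt(63) + m_i)/d_i with (m_0, d_0) = (0, 1). a_0 = floor(sqrt(63)) = 7, since 7^2 = 49 <= 63 < 64 = 8^2.
Iterate m_{i+1} = d_i*a_i - m_i, d_{i+1} = (63 - m_{i+1}^2)/d_i, a_{i+1} = floor((a_0 + m_{i+1})/d_{i+1}):
  m_1 = 1*7 - 0 = 7, d_1 = (63 - 7^2)/1 = 14/1 = 14, a_1 = floor((7 + 7)/14) = 1.
  m_2 = 14*1 - 7 = 7, d_2 = (63 - 7^2)/14 = 14/14 = 1, a_2 = floor((7 + 7)/1) = 14.
  m_3 = 1*14 - 7 = 7, d_3 = (63 - 7^2)/1 = 14/1 = 14: (m_3, d_3) = (m_1, d_1) = (7, 14), so from here the quotients repeat a_1, a_2; the period length is 2.
Hence the expansion of sqrt(63) is a_0 = 7 followed by the repeating block 1, 14 (period 2).

[7; (1, 14)]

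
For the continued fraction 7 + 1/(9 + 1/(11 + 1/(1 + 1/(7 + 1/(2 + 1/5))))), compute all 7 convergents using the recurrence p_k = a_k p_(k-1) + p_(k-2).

7/1, 64/9, 711/100, 775/109, 6136/863, 13047/1835, 71371/10038

Using the convergent recurrence p_i = a_i*p_{i-1} + p_{i-2}, q_i = a_i*q_{i-1} + q_{i-2} with p_{-2}=0, p_{-1}=1, q_{-2}=1, q_{-1}=0:
  i=0: a_0=7, p_0 = 7*1 + 0 = 7, q_0 = 7*0 + 1 = 1.
  i=1: a_1=9, p_1 = 9*7 + 1 = 64, q_1 = 9*1 + 0 = 9.
  i=2: a_2=11, p_2 = 11*64 + 7 = 711, q_2 = 11*9 + 1 = 100.
  i=3: a_3=1, p_3 = 1*711 + 64 = 775, q_3 = 1*100 + 9 = 109.
  i=4: a_4=7, p_4 = 7*775 + 711 = 6136, q_4 = 7*109 + 100 = 863.
  i=5: a_5=2, p_5 = 2*6136 + 775 = 13047, q_5 = 2*863 + 109 = 1835.
  i=6: a_6=5, p_6 = 5*13047 + 6136 = 71371, q_6 = 5*1835 + 863 = 10038.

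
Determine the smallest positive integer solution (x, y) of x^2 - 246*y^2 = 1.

(x, y) = (88805, 5662)

First expand sqrt(246) as a continued fraction. With x_i = (sqrt(246) + m_i)/d_i and (m_0, d_0) = (0, 1): a_0 = floor(sqrt(246)) = 15, since 15^2 = 225 <= 246 < 256 = 16^2.
Iterate m_{i+1} = d_i*a_i - m_i, d_{i+1} = (246 - m_{i+1}^2)/d_i, a_{i+1} = floor((a_0 + m_{i+1})/d_{i+1}):
  m_1 = 1*15 - 0 = 15, d_1 = (246 - 15^2)/1 = 21/1 = 21, a_1 = floor((15 + 15)/21) = 1.
  m_2 = 21*1 - 15 = 6, d_2 = (246 - 6^2)/21 = 210/21 = 10, a_2 = floor((15 + 6)/10) = 2.
  m_3 = 10*2 - 6 = 14, d_3 = (246 - 14^2)/10 = 50/10 = 5, a_3 = floor((15 + 14)/5) = 5.
  m_4 = 5*5 - 14 = 11, d_4 = (246 - 11^2)/5 = 125/5 = 25, a_4 = floor((15 + 11)/25) = 1.
  m_5 = 25*1 - 11 = 14, d_5 = (246 - 14^2)/25 = 50/25 = 2, a_5 = floor((15 + 14)/2) = 14.
  m_6 = 2*14 - 14 = 14, d_6 = (246 - 14^2)/2 = 50/2 = 25, a_6 = floor((15 + 14)/25) = 1.
  m_7 = 25*1 - 14 = 11, d_7 = (246 - 11^2)/25 = 125/25 = 5, a_7 = floor((15 + 11)/5) = 5.
  m_8 = 5*5 - 11 = 14, d_8 = (246 - 14^2)/5 = 50/5 = 10, a_8 = floor((15 + 14)/10) = 2.
  m_9 = 10*2 - 14 = 6, d_9 = (246 - 6^2)/10 = 210/10 = 21, a_9 = floor((15 + 6)/21) = 1.
  m_10 = 21*1 - 6 = 15, d_10 = (246 - 15^2)/21 = 21/21 = 1, a_10 = floor((15 + 15)/1) = 30.
  m_11 = 1*30 - 15 = 15, d_11 = (246 - 15^2)/1 = 21/1 = 21: (m_11, d_11) = (m_1, d_1) = (15, 21), so from here the quotients repeat a_1, ..., a_10; the period length is 10.
So sqrt(246) = [15; (1, 2, 5, 1, 14, 1, 5, 2, 1, 30)] with period length k = 10.
k is even, so the fundamental solution of x^2 - 246y^2 = 1 is (p_{k-1}, q_{k-1}) = (p_9, q_9); compute convergents through index 9.
Convergents (p_i = a_i*p_{i-1} + p_{i-2}, q_i = a_i*q_{i-1} + q_{i-2} with p_{-2}=0, p_{-1}=1, q_{-2}=1, q_{-1}=0):
  i=0: a_0=15, p_0 = 15*1 + 0 = 15, q_0 = 15*0 + 1 = 1.
  i=1: a_1=1, p_1 = 1*15 + 1 = 16, q_1 = 1*1 + 0 = 1.
  i=2: a_2=2, p_2 = 2*16 + 15 = 47, q_2 = 2*1 + 1 = 3.
  i=3: a_3=5, p_3 = 5*47 + 16 = 251, q_3 = 5*3 + 1 = 16.
  i=4: a_4=1, p_4 = 1*251 + 47 = 298, q_4 = 1*16 + 3 = 19.
  i=5: a_5=14, p_5 = 14*298 + 251 = 4423, q_5 = 14*19 + 16 = 282.
  i=6: a_6=1, p_6 = 1*4423 + 298 = 4721, q_6 = 1*282 + 19 = 301.
  i=7: a_7=5, p_7 = 5*4721 + 4423 = 28028, q_7 = 5*301 + 282 = 1787.
  i=8: a_8=2, p_8 = 2*28028 + 4721 = 60777, q_8 = 2*1787 + 301 = 3875.
  i=9: a_9=1, p_9 = 1*60777 + 28028 = 88805, q_9 = 1*3875 + 1787 = 5662.
Check: 88805^2 - 246*5662^2 = 7886328025 - 7886328024 = 1, so (x, y) = (88805, 5662) solves the equation, and by the theorem it is the least positive solution.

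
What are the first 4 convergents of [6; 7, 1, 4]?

Using the convergent recurrence p_i = a_i*p_{i-1} + p_{i-2}, q_i = a_i*q_{i-1} + q_{i-2} with p_{-2}=0, p_{-1}=1, q_{-2}=1, q_{-1}=0:
  i=0: a_0=6, p_0 = 6*1 + 0 = 6, q_0 = 6*0 + 1 = 1.
  i=1: a_1=7, p_1 = 7*6 + 1 = 43, q_1 = 7*1 + 0 = 7.
  i=2: a_2=1, p_2 = 1*43 + 6 = 49, q_2 = 1*7 + 1 = 8.
  i=3: a_3=4, p_3 = 4*49 + 43 = 239, q_3 = 4*8 + 7 = 39.

6/1, 43/7, 49/8, 239/39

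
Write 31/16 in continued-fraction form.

[1; 1, 15]

Run the Euclidean algorithm on 31 and 16; the successive quotients are the partial quotients a_0, a_1, ... (each step inverts the fractional part left over by the previous one):
  31 = 1*16 + 15, so a_0 = 1.
  16 = 1*15 + 1, so a_1 = 1.
  15 = 15*1 + 0, so a_2 = 15.
The remainder reaches 0 after 3 divisions, so the expansion has 3 partial quotients, read off in order.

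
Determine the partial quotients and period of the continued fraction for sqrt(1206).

[34; (1, 2, 1, 2, 34, 2, 1, 2, 1, 68)]

Write x_i = (sqrt(1206) + m_i)/d_i with (m_0, d_0) = (0, 1). a_0 = floor(sqrt(1206)) = 34, since 34^2 = 1156 <= 1206 < 1225 = 35^2.
Iterate m_{i+1} = d_i*a_i - m_i, d_{i+1} = (1206 - m_{i+1}^2)/d_i, a_{i+1} = floor((a_0 + m_{i+1})/d_{i+1}):
  m_1 = 1*34 - 0 = 34, d_1 = (1206 - 34^2)/1 = 50/1 = 50, a_1 = floor((34 + 34)/50) = 1.
  m_2 = 50*1 - 34 = 16, d_2 = (1206 - 16^2)/50 = 950/50 = 19, a_2 = floor((34 + 16)/19) = 2.
  m_3 = 19*2 - 16 = 22, d_3 = (1206 - 22^2)/19 = 722/19 = 38, a_3 = floor((34 + 22)/38) = 1.
  m_4 = 38*1 - 22 = 16, d_4 = (1206 - 16^2)/38 = 950/38 = 25, a_4 = floor((34 + 16)/25) = 2.
  m_5 = 25*2 - 16 = 34, d_5 = (1206 - 34^2)/25 = 50/25 = 2, a_5 = floor((34 + 34)/2) = 34.
  m_6 = 2*34 - 34 = 34, d_6 = (1206 - 34^2)/2 = 50/2 = 25, a_6 = floor((34 + 34)/25) = 2.
  m_7 = 25*2 - 34 = 16, d_7 = (1206 - 16^2)/25 = 950/25 = 38, a_7 = floor((34 + 16)/38) = 1.
  m_8 = 38*1 - 16 = 22, d_8 = (1206 - 22^2)/38 = 722/38 = 19, a_8 = floor((34 + 22)/19) = 2.
  m_9 = 19*2 - 22 = 16, d_9 = (1206 - 16^2)/19 = 950/19 = 50, a_9 = floor((34 + 16)/50) = 1.
  m_10 = 50*1 - 16 = 34, d_10 = (1206 - 34^2)/50 = 50/50 = 1, a_10 = floor((34 + 34)/1) = 68.
  m_11 = 1*68 - 34 = 34, d_11 = (1206 - 34^2)/1 = 50/1 = 50: (m_11, d_11) = (m_1, d_1) = (34, 50), so from here the quotients repeat a_1, ..., a_10; the period length is 10.
Hence the expansion of sqrt(1206) is a_0 = 34 followed by the repeating block 1, 2, 1, 2, 34, 2, 1, 2, 1, 68 (period 10).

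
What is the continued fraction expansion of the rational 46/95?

[0; 2, 15, 3]

Run the Euclidean algorithm on 46 and 95; the successive quotients are the partial quotients a_0, a_1, ... (each step inverts the fractional part left over by the previous one):
  46 = 0*95 + 46, so a_0 = 0.
  95 = 2*46 + 3, so a_1 = 2.
  46 = 15*3 + 1, so a_2 = 15.
  3 = 3*1 + 0, so a_3 = 3.
The remainder reaches 0 after 4 divisions, so the expansion has 4 partial quotients, read off in order.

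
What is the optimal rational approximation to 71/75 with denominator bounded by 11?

Expand x = 71/75 as a continued fraction with the Euclidean algorithm:
  71 = 0*75 + 71, so a_0 = 0.
  75 = 1*71 + 4, so a_1 = 1.
  71 = 17*4 + 3, so a_2 = 17.
  4 = 1*3 + 1, so a_3 = 1.
  3 = 3*1 + 0, so a_4 = 3.
so x = [0; 1, 17, 1, 3].
Convergents (p_i = a_i*p_{i-1} + p_{i-2}, q_i = a_i*q_{i-1} + q_{i-2} with p_{-2}=0, p_{-1}=1, q_{-2}=1, q_{-1}=0), until the denominator exceeds 11:
  i=0: a_0=0, p_0 = 0*1 + 0 = 0, q_0 = 0*0 + 1 = 1.
  i=1: a_1=1, p_1 = 1*0 + 1 = 1, q_1 = 1*1 + 0 = 1.
  i=2: a_2=17, p_2 = 17*1 + 0 = 17, q_2 = 17*1 + 1 = 18.
q_2 = 18 > 11, so the last convergent with denominator <= 11 is p_1/q_1 = 1/1.
The closest fraction with denominator <= 11 is either p_1/q_1 or the intermediate fraction (k*p_1 + p_0)/(k*q_1 + q_0) with the largest k >= 1 whose denominator stays <= 11; these approach x as k grows, and every other convergent or intermediate fraction in range is farther away.
Largest k: floor((11 - q_0)/q_1) = floor((11 - 1)/1) = 10.
That gives (10*1 + 0)/(10*1 + 1) = 10/11.
Compare the errors: |x - 1/1| = |71*1 - 1*75|/(75*1) = 4/75, and |x - 10/11| = |71*11 - 10*75|/(75*11) = 31/825.
Cross-multiplying, 31*75 = 2325 < 3300 = 4*825, so 31/825 is smaller: the intermediate fraction 10/11 is closer to x than 1/1.

10/11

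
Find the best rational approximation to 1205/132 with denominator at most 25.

Expand x = 1205/132 as a continued fraction with the Euclidean algorithm:
  1205 = 9*132 + 17, so a_0 = 9.
  132 = 7*17 + 13, so a_1 = 7.
  17 = 1*13 + 4, so a_2 = 1.
  13 = 3*4 + 1, so a_3 = 3.
  4 = 4*1 + 0, so a_4 = 4.
so x = [9; 7, 1, 3, 4].
Convergents (p_i = a_i*p_{i-1} + p_{i-2}, q_i = a_i*q_{i-1} + q_{i-2} with p_{-2}=0, p_{-1}=1, q_{-2}=1, q_{-1}=0), until the denominator exceeds 25:
  i=0: a_0=9, p_0 = 9*1 + 0 = 9, q_0 = 9*0 + 1 = 1.
  i=1: a_1=7, p_1 = 7*9 + 1 = 64, q_1 = 7*1 + 0 = 7.
  i=2: a_2=1, p_2 = 1*64 + 9 = 73, q_2 = 1*7 + 1 = 8.
  i=3: a_3=3, p_3 = 3*73 + 64 = 283, q_3 = 3*8 + 7 = 31.
q_3 = 31 > 25, so the last convergent with denominator <= 25 is p_2/q_2 = 73/8.
The closest fraction with denominator <= 25 is either p_2/q_2 or the intermediate fraction (k*p_2 + p_1)/(k*q_2 + q_1) with the largest k >= 1 whose denominator stays <= 25; these approach x as k grows, and every other convergent or intermediate fraction in range is farther away.
Largest k: floor((25 - q_1)/q_2) = floor((25 - 7)/8) = 2.
That gives (2*73 + 64)/(2*8 + 7) = 210/23.
Compare the errors: |x - 73/8| = |1205*8 - 73*132|/(132*8) = 4/1056, and |x - 210/23| = |1205*23 - 210*132|/(132*23) = 5/3036.
Cross-multiplying, 5*1056 = 5280 < 12144 = 4*3036, so 5/3036 is smaller: the intermediate fraction 210/23 is closer to x than 73/8.

210/23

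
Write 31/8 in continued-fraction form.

Run the Euclidean algorithm on 31 and 8; the successive quotients are the partial quotients a_0, a_1, ... (each step inverts the fractional part left over by the previous one):
  31 = 3*8 + 7, so a_0 = 3.
  8 = 1*7 + 1, so a_1 = 1.
  7 = 7*1 + 0, so a_2 = 7.
The remainder reaches 0 after 3 divisions, so the expansion has 3 partial quotients, read off in order.

[3; 1, 7]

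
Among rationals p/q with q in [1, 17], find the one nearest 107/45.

Expand x = 107/45 as a continued fraction with the Euclidean algorithm:
  107 = 2*45 + 17, so a_0 = 2.
  45 = 2*17 + 11, so a_1 = 2.
  17 = 1*11 + 6, so a_2 = 1.
  11 = 1*6 + 5, so a_3 = 1.
  6 = 1*5 + 1, so a_4 = 1.
  5 = 5*1 + 0, so a_5 = 5.
so x = [2; 2, 1, 1, 1, 5].
Convergents (p_i = a_i*p_{i-1} + p_{i-2}, q_i = a_i*q_{i-1} + q_{i-2} with p_{-2}=0, p_{-1}=1, q_{-2}=1, q_{-1}=0), until the denominator exceeds 17:
  i=0: a_0=2, p_0 = 2*1 + 0 = 2, q_0 = 2*0 + 1 = 1.
  i=1: a_1=2, p_1 = 2*2 + 1 = 5, q_1 = 2*1 + 0 = 2.
  i=2: a_2=1, p_2 = 1*5 + 2 = 7, q_2 = 1*2 + 1 = 3.
  i=3: a_3=1, p_3 = 1*7 + 5 = 12, q_3 = 1*3 + 2 = 5.
  i=4: a_4=1, p_4 = 1*12 + 7 = 19, q_4 = 1*5 + 3 = 8.
  i=5: a_5=5, p_5 = 5*19 + 12 = 107, q_5 = 5*8 + 5 = 45.
q_5 = 45 > 17, so the last convergent with denominator <= 17 is p_4/q_4 = 19/8.
The closest fraction with denominator <= 17 is either p_4/q_4 or the intermediate fraction (k*p_4 + p_3)/(k*q_4 + q_3) with the largest k >= 1 whose denominator stays <= 17; these approach x as k grows, and every other convergent or intermediate fraction in range is farther away.
Largest k: floor((17 - q_3)/q_4) = floor((17 - 5)/8) = 1.
That gives (1*19 + 12)/(1*8 + 5) = 31/13.
Compare the errors: |x - 19/8| = |107*8 - 19*45|/(45*8) = 1/360, and |x - 31/13| = |107*13 - 31*45|/(45*13) = 4/585.
Cross-multiplying, 1*585 = 585 < 1440 = 4*360, so 1/360 is smaller: the convergent 19/8 is closer to x than 31/13.

19/8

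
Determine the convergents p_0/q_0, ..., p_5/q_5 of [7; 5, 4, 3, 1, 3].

Using the convergent recurrence p_i = a_i*p_{i-1} + p_{i-2}, q_i = a_i*q_{i-1} + q_{i-2} with p_{-2}=0, p_{-1}=1, q_{-2}=1, q_{-1}=0:
  i=0: a_0=7, p_0 = 7*1 + 0 = 7, q_0 = 7*0 + 1 = 1.
  i=1: a_1=5, p_1 = 5*7 + 1 = 36, q_1 = 5*1 + 0 = 5.
  i=2: a_2=4, p_2 = 4*36 + 7 = 151, q_2 = 4*5 + 1 = 21.
  i=3: a_3=3, p_3 = 3*151 + 36 = 489, q_3 = 3*21 + 5 = 68.
  i=4: a_4=1, p_4 = 1*489 + 151 = 640, q_4 = 1*68 + 21 = 89.
  i=5: a_5=3, p_5 = 3*640 + 489 = 2409, q_5 = 3*89 + 68 = 335.

7/1, 36/5, 151/21, 489/68, 640/89, 2409/335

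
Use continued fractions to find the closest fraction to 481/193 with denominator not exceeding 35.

Expand x = 481/193 as a continued fraction with the Euclidean algorithm:
  481 = 2*193 + 95, so a_0 = 2.
  193 = 2*95 + 3, so a_1 = 2.
  95 = 31*3 + 2, so a_2 = 31.
  3 = 1*2 + 1, so a_3 = 1.
  2 = 2*1 + 0, so a_4 = 2.
so x = [2; 2, 31, 1, 2].
Convergents (p_i = a_i*p_{i-1} + p_{i-2}, q_i = a_i*q_{i-1} + q_{i-2} with p_{-2}=0, p_{-1}=1, q_{-2}=1, q_{-1}=0), until the denominator exceeds 35:
  i=0: a_0=2, p_0 = 2*1 + 0 = 2, q_0 = 2*0 + 1 = 1.
  i=1: a_1=2, p_1 = 2*2 + 1 = 5, q_1 = 2*1 + 0 = 2.
  i=2: a_2=31, p_2 = 31*5 + 2 = 157, q_2 = 31*2 + 1 = 63.
q_2 = 63 > 35, so the last convergent with denominator <= 35 is p_1/q_1 = 5/2.
The closest fraction with denominator <= 35 is either p_1/q_1 or the intermediate fraction (k*p_1 + p_0)/(k*q_1 + q_0) with the largest k >= 1 whose denominator stays <= 35; these approach x as k grows, and every other convergent or intermediate fraction in range is farther away.
Largest k: floor((35 - q_0)/q_1) = floor((35 - 1)/2) = 17.
That gives (17*5 + 2)/(17*2 + 1) = 87/35.
Compare the errors: |x - 5/2| = |481*2 - 5*193|/(193*2) = 3/386, and |x - 87/35| = |481*35 - 87*193|/(193*35) = 44/6755.
Cross-multiplying, 44*386 = 16984 < 20265 = 3*6755, so 44/6755 is smaller: the intermediate fraction 87/35 is closer to x than 5/2.

87/35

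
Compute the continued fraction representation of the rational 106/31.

[3; 2, 2, 1, 1, 2]

Run the Euclidean algorithm on 106 and 31; the successive quotients are the partial quotients a_0, a_1, ... (each step inverts the fractional part left over by the previous one):
  106 = 3*31 + 13, so a_0 = 3.
  31 = 2*13 + 5, so a_1 = 2.
  13 = 2*5 + 3, so a_2 = 2.
  5 = 1*3 + 2, so a_3 = 1.
  3 = 1*2 + 1, so a_4 = 1.
  2 = 2*1 + 0, so a_5 = 2.
The remainder reaches 0 after 6 divisions, so the expansion has 6 partial quotients, read off in order.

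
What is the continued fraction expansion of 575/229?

Run the Euclidean algorithm on 575 and 229; the successive quotients are the partial quotients a_0, a_1, ... (each step inverts the fractional part left over by the previous one):
  575 = 2*229 + 117, so a_0 = 2.
  229 = 1*117 + 112, so a_1 = 1.
  117 = 1*112 + 5, so a_2 = 1.
  112 = 22*5 + 2, so a_3 = 22.
  5 = 2*2 + 1, so a_4 = 2.
  2 = 2*1 + 0, so a_5 = 2.
The remainder reaches 0 after 6 divisions, so the expansion has 6 partial quotients, read off in order.

[2; 1, 1, 22, 2, 2]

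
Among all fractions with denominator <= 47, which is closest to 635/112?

Expand x = 635/112 as a continued fraction with the Euclidean algorithm:
  635 = 5*112 + 75, so a_0 = 5.
  112 = 1*75 + 37, so a_1 = 1.
  75 = 2*37 + 1, so a_2 = 2.
  37 = 37*1 + 0, so a_3 = 37.
so x = [5; 1, 2, 37].
Convergents (p_i = a_i*p_{i-1} + p_{i-2}, q_i = a_i*q_{i-1} + q_{i-2} with p_{-2}=0, p_{-1}=1, q_{-2}=1, q_{-1}=0), until the denominator exceeds 47:
  i=0: a_0=5, p_0 = 5*1 + 0 = 5, q_0 = 5*0 + 1 = 1.
  i=1: a_1=1, p_1 = 1*5 + 1 = 6, q_1 = 1*1 + 0 = 1.
  i=2: a_2=2, p_2 = 2*6 + 5 = 17, q_2 = 2*1 + 1 = 3.
  i=3: a_3=37, p_3 = 37*17 + 6 = 635, q_3 = 37*3 + 1 = 112.
q_3 = 112 > 47, so the last convergent with denominator <= 47 is p_2/q_2 = 17/3.
The closest fraction with denominator <= 47 is either p_2/q_2 or the intermediate fraction (k*p_2 + p_1)/(k*q_2 + q_1) with the largest k >= 1 whose denominator stays <= 47; these approach x as k grows, and every other convergent or intermediate fraction in range is farther away.
Largest k: floor((47 - q_1)/q_2) = floor((47 - 1)/3) = 15.
That gives (15*17 + 6)/(15*3 + 1) = 261/46.
Compare the errors: |x - 17/3| = |635*3 - 17*112|/(112*3) = 1/336, and |x - 261/46| = |635*46 - 261*112|/(112*46) = 22/5152.
Cross-multiplying, 1*5152 = 5152 < 7392 = 22*336, so 1/336 is smaller: the convergent 17/3 is closer to x than 261/46.

17/3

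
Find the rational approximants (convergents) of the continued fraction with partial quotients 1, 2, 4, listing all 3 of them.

1/1, 3/2, 13/9

Using the convergent recurrence p_i = a_i*p_{i-1} + p_{i-2}, q_i = a_i*q_{i-1} + q_{i-2} with p_{-2}=0, p_{-1}=1, q_{-2}=1, q_{-1}=0:
  i=0: a_0=1, p_0 = 1*1 + 0 = 1, q_0 = 1*0 + 1 = 1.
  i=1: a_1=2, p_1 = 2*1 + 1 = 3, q_1 = 2*1 + 0 = 2.
  i=2: a_2=4, p_2 = 4*3 + 1 = 13, q_2 = 4*2 + 1 = 9.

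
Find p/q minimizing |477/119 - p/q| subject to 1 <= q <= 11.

4/1

Expand x = 477/119 as a continued fraction with the Euclidean algorithm:
  477 = 4*119 + 1, so a_0 = 4.
  119 = 119*1 + 0, so a_1 = 119.
so x = [4; 119].
Convergents (p_i = a_i*p_{i-1} + p_{i-2}, q_i = a_i*q_{i-1} + q_{i-2} with p_{-2}=0, p_{-1}=1, q_{-2}=1, q_{-1}=0), until the denominator exceeds 11:
  i=0: a_0=4, p_0 = 4*1 + 0 = 4, q_0 = 4*0 + 1 = 1.
  i=1: a_1=119, p_1 = 119*4 + 1 = 477, q_1 = 119*1 + 0 = 119.
q_1 = 119 > 11, so the last convergent with denominator <= 11 is p_0/q_0 = 4/1.
The closest fraction with denominator <= 11 is either p_0/q_0 or the intermediate fraction (k*p_0 + p_{-1})/(k*q_0 + q_{-1}) with the largest k >= 1 whose denominator stays <= 11; these approach x as k grows, and every other convergent or intermediate fraction in range is farther away.
Largest k: floor((11 - q_{-1})/q_0) = floor((11 - 0)/1) = 11 (using the seeds p_{-1} = 1, q_{-1} = 0).
That gives (11*4 + 1)/(11*1 + 0) = 45/11.
Compare the errors: |x - 4/1| = |477*1 - 4*119|/(119*1) = 1/119, and |x - 45/11| = |477*11 - 45*119|/(119*11) = 108/1309.
Cross-multiplying, 1*1309 = 1309 < 12852 = 108*119, so 1/119 is smaller: the convergent 4/1 is closer to x than 45/11.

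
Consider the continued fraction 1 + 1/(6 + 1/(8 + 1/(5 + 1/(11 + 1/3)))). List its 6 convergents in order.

Using the convergent recurrence p_i = a_i*p_{i-1} + p_{i-2}, q_i = a_i*q_{i-1} + q_{i-2} with p_{-2}=0, p_{-1}=1, q_{-2}=1, q_{-1}=0:
  i=0: a_0=1, p_0 = 1*1 + 0 = 1, q_0 = 1*0 + 1 = 1.
  i=1: a_1=6, p_1 = 6*1 + 1 = 7, q_1 = 6*1 + 0 = 6.
  i=2: a_2=8, p_2 = 8*7 + 1 = 57, q_2 = 8*6 + 1 = 49.
  i=3: a_3=5, p_3 = 5*57 + 7 = 292, q_3 = 5*49 + 6 = 251.
  i=4: a_4=11, p_4 = 11*292 + 57 = 3269, q_4 = 11*251 + 49 = 2810.
  i=5: a_5=3, p_5 = 3*3269 + 292 = 10099, q_5 = 3*2810 + 251 = 8681.

1/1, 7/6, 57/49, 292/251, 3269/2810, 10099/8681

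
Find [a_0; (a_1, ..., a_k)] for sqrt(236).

Write x_i = (sqrt(236) + m_i)/d_i with (m_0, d_0) = (0, 1). a_0 = floor(sqrt(236)) = 15, since 15^2 = 225 <= 236 < 256 = 16^2.
Iterate m_{i+1} = d_i*a_i - m_i, d_{i+1} = (236 - m_{i+1}^2)/d_i, a_{i+1} = floor((a_0 + m_{i+1})/d_{i+1}):
  m_1 = 1*15 - 0 = 15, d_1 = (236 - 15^2)/1 = 11/1 = 11, a_1 = floor((15 + 15)/11) = 2.
  m_2 = 11*2 - 15 = 7, d_2 = (236 - 7^2)/11 = 187/11 = 17, a_2 = floor((15 + 7)/17) = 1.
  m_3 = 17*1 - 7 = 10, d_3 = (236 - 10^2)/17 = 136/17 = 8, a_3 = floor((15 + 10)/8) = 3.
  m_4 = 8*3 - 10 = 14, d_4 = (236 - 14^2)/8 = 40/8 = 5, a_4 = floor((15 + 14)/5) = 5.
  m_5 = 5*5 - 14 = 11, d_5 = (236 - 11^2)/5 = 115/5 = 23, a_5 = floor((15 + 11)/23) = 1.
  m_6 = 23*1 - 11 = 12, d_6 = (236 - 12^2)/23 = 92/23 = 4, a_6 = floor((15 + 12)/4) = 6.
  m_7 = 4*6 - 12 = 12, d_7 = (236 - 12^2)/4 = 92/4 = 23, a_7 = floor((15 + 12)/23) = 1.
  m_8 = 23*1 - 12 = 11, d_8 = (236 - 11^2)/23 = 115/23 = 5, a_8 = floor((15 + 11)/5) = 5.
  m_9 = 5*5 - 11 = 14, d_9 = (236 - 14^2)/5 = 40/5 = 8, a_9 = floor((15 + 14)/8) = 3.
  m_10 = 8*3 - 14 = 10, d_10 = (236 - 10^2)/8 = 136/8 = 17, a_10 = floor((15 + 10)/17) = 1.
  m_11 = 17*1 - 10 = 7, d_11 = (236 - 7^2)/17 = 187/17 = 11, a_11 = floor((15 + 7)/11) = 2.
  m_12 = 11*2 - 7 = 15, d_12 = (236 - 15^2)/11 = 11/11 = 1, a_12 = floor((15 + 15)/1) = 30.
  m_13 = 1*30 - 15 = 15, d_13 = (236 - 15^2)/1 = 11/1 = 11: (m_13, d_13) = (m_1, d_1) = (15, 11), so from here the quotients repeat a_1, ..., a_12; the period length is 12.
Hence the expansion of sqrt(236) is a_0 = 15 followed by the repeating block 2, 1, 3, 5, 1, 6, 1, 5, 3, 1, 2, 30 (period 12).

[15; (2, 1, 3, 5, 1, 6, 1, 5, 3, 1, 2, 30)]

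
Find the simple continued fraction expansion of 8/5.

[1; 1, 1, 2]

Run the Euclidean algorithm on 8 and 5; the successive quotients are the partial quotients a_0, a_1, ... (each step inverts the fractional part left over by the previous one):
  8 = 1*5 + 3, so a_0 = 1.
  5 = 1*3 + 2, so a_1 = 1.
  3 = 1*2 + 1, so a_2 = 1.
  2 = 2*1 + 0, so a_3 = 2.
The remainder reaches 0 after 4 divisions, so the expansion has 4 partial quotients, read off in order.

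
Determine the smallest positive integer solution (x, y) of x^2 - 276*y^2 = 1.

First expand sqrt(276) as a continued fraction. With x_i = (sqrt(276) + m_i)/d_i and (m_0, d_0) = (0, 1): a_0 = floor(sqrt(276)) = 16, since 16^2 = 256 <= 276 < 289 = 17^2.
Iterate m_{i+1} = d_i*a_i - m_i, d_{i+1} = (276 - m_{i+1}^2)/d_i, a_{i+1} = floor((a_0 + m_{i+1})/d_{i+1}):
  m_1 = 1*16 - 0 = 16, d_1 = (276 - 16^2)/1 = 20/1 = 20, a_1 = floor((16 + 16)/20) = 1.
  m_2 = 20*1 - 16 = 4, d_2 = (276 - 4^2)/20 = 260/20 = 13, a_2 = floor((16 + 4)/13) = 1.
  m_3 = 13*1 - 4 = 9, d_3 = (276 - 9^2)/13 = 195/13 = 15, a_3 = floor((16 + 9)/15) = 1.
  m_4 = 15*1 - 9 = 6, d_4 = (276 - 6^2)/15 = 240/15 = 16, a_4 = floor((16 + 6)/16) = 1.
  m_5 = 16*1 - 6 = 10, d_5 = (276 - 10^2)/16 = 176/16 = 11, a_5 = floor((16 + 10)/11) = 2.
  m_6 = 11*2 - 10 = 12, d_6 = (276 - 12^2)/11 = 132/11 = 12, a_6 = floor((16 + 12)/12) = 2.
  m_7 = 12*2 - 12 = 12, d_7 = (276 - 12^2)/12 = 132/12 = 11, a_7 = floor((16 + 12)/11) = 2.
  m_8 = 11*2 - 12 = 10, d_8 = (276 - 10^2)/11 = 176/11 = 16, a_8 = floor((16 + 10)/16) = 1.
  m_9 = 16*1 - 10 = 6, d_9 = (276 - 6^2)/16 = 240/16 = 15, a_9 = floor((16 + 6)/15) = 1.
  m_10 = 15*1 - 6 = 9, d_10 = (276 - 9^2)/15 = 195/15 = 13, a_10 = floor((16 + 9)/13) = 1.
  m_11 = 13*1 - 9 = 4, d_11 = (276 - 4^2)/13 = 260/13 = 20, a_11 = floor((16 + 4)/20) = 1.
  m_12 = 20*1 - 4 = 16, d_12 = (276 - 16^2)/20 = 20/20 = 1, a_12 = floor((16 + 16)/1) = 32.
  m_13 = 1*32 - 16 = 16, d_13 = (276 - 16^2)/1 = 20/1 = 20: (m_13, d_13) = (m_1, d_1) = (16, 20), so from here the quotients repeat a_1, ..., a_12; the period length is 12.
So sqrt(276) = [16; (1, 1, 1, 1, 2, 2, 2, 1, 1, 1, 1, 32)] with period length k = 12.
k is even, so the fundamental solution of x^2 - 276y^2 = 1 is (p_{k-1}, q_{k-1}) = (p_11, q_11); compute convergents through index 11.
Convergents (p_i = a_i*p_{i-1} + p_{i-2}, q_i = a_i*q_{i-1} + q_{i-2} with p_{-2}=0, p_{-1}=1, q_{-2}=1, q_{-1}=0):
  i=0: a_0=16, p_0 = 16*1 + 0 = 16, q_0 = 16*0 + 1 = 1.
  i=1: a_1=1, p_1 = 1*16 + 1 = 17, q_1 = 1*1 + 0 = 1.
  i=2: a_2=1, p_2 = 1*17 + 16 = 33, q_2 = 1*1 + 1 = 2.
  i=3: a_3=1, p_3 = 1*33 + 17 = 50, q_3 = 1*2 + 1 = 3.
  i=4: a_4=1, p_4 = 1*50 + 33 = 83, q_4 = 1*3 + 2 = 5.
  i=5: a_5=2, p_5 = 2*83 + 50 = 216, q_5 = 2*5 + 3 = 13.
  i=6: a_6=2, p_6 = 2*216 + 83 = 515, q_6 = 2*13 + 5 = 31.
  i=7: a_7=2, p_7 = 2*515 + 216 = 1246, q_7 = 2*31 + 13 = 75.
  i=8: a_8=1, p_8 = 1*1246 + 515 = 1761, q_8 = 1*75 + 31 = 106.
  i=9: a_9=1, p_9 = 1*1761 + 1246 = 3007, q_9 = 1*106 + 75 = 181.
  i=10: a_10=1, p_10 = 1*3007 + 1761 = 4768, q_10 = 1*181 + 106 = 287.
  i=11: a_11=1, p_11 = 1*4768 + 3007 = 7775, q_11 = 1*287 + 181 = 468.
Check: 7775^2 - 276*468^2 = 60450625 - 60450624 = 1, so (x, y) = (7775, 468) solves the equation, and by the theorem it is the least positive solution.

(x, y) = (7775, 468)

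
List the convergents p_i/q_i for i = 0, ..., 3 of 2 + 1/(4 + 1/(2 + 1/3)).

2/1, 9/4, 20/9, 69/31

Using the convergent recurrence p_i = a_i*p_{i-1} + p_{i-2}, q_i = a_i*q_{i-1} + q_{i-2} with p_{-2}=0, p_{-1}=1, q_{-2}=1, q_{-1}=0:
  i=0: a_0=2, p_0 = 2*1 + 0 = 2, q_0 = 2*0 + 1 = 1.
  i=1: a_1=4, p_1 = 4*2 + 1 = 9, q_1 = 4*1 + 0 = 4.
  i=2: a_2=2, p_2 = 2*9 + 2 = 20, q_2 = 2*4 + 1 = 9.
  i=3: a_3=3, p_3 = 3*20 + 9 = 69, q_3 = 3*9 + 4 = 31.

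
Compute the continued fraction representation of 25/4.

Run the Euclidean algorithm on 25 and 4; the successive quotients are the partial quotients a_0, a_1, ... (each step inverts the fractional part left over by the previous one):
  25 = 6*4 + 1, so a_0 = 6.
  4 = 4*1 + 0, so a_1 = 4.
The remainder reaches 0 after 2 divisions, so the expansion has 2 partial quotients, read off in order.

[6; 4]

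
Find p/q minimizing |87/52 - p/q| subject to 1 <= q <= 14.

Expand x = 87/52 as a continued fraction with the Euclidean algorithm:
  87 = 1*52 + 35, so a_0 = 1.
  52 = 1*35 + 17, so a_1 = 1.
  35 = 2*17 + 1, so a_2 = 2.
  17 = 17*1 + 0, so a_3 = 17.
so x = [1; 1, 2, 17].
Convergents (p_i = a_i*p_{i-1} + p_{i-2}, q_i = a_i*q_{i-1} + q_{i-2} with p_{-2}=0, p_{-1}=1, q_{-2}=1, q_{-1}=0), until the denominator exceeds 14:
  i=0: a_0=1, p_0 = 1*1 + 0 = 1, q_0 = 1*0 + 1 = 1.
  i=1: a_1=1, p_1 = 1*1 + 1 = 2, q_1 = 1*1 + 0 = 1.
  i=2: a_2=2, p_2 = 2*2 + 1 = 5, q_2 = 2*1 + 1 = 3.
  i=3: a_3=17, p_3 = 17*5 + 2 = 87, q_3 = 17*3 + 1 = 52.
q_3 = 52 > 14, so the last convergent with denominator <= 14 is p_2/q_2 = 5/3.
The closest fraction with denominator <= 14 is either p_2/q_2 or the intermediate fraction (k*p_2 + p_1)/(k*q_2 + q_1) with the largest k >= 1 whose denominator stays <= 14; these approach x as k grows, and every other convergent or intermediate fraction in range is farther away.
Largest k: floor((14 - q_1)/q_2) = floor((14 - 1)/3) = 4.
That gives (4*5 + 2)/(4*3 + 1) = 22/13.
Compare the errors: |x - 5/3| = |87*3 - 5*52|/(52*3) = 1/156, and |x - 22/13| = |87*13 - 22*52|/(52*13) = 13/676.
Cross-multiplying, 1*676 = 676 < 2028 = 13*156, so 1/156 is smaller: the convergent 5/3 is closer to x than 22/13.

5/3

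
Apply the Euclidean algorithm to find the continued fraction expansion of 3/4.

[0; 1, 3]

Run the Euclidean algorithm on 3 and 4; the successive quotients are the partial quotients a_0, a_1, ... (each step inverts the fractional part left over by the previous one):
  3 = 0*4 + 3, so a_0 = 0.
  4 = 1*3 + 1, so a_1 = 1.
  3 = 3*1 + 0, so a_2 = 3.
The remainder reaches 0 after 3 divisions, so the expansion has 3 partial quotients, read off in order.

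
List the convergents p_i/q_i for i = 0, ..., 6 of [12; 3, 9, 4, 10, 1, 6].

12/1, 37/3, 345/28, 1417/115, 14515/1178, 15932/1293, 110107/8936

Using the convergent recurrence p_i = a_i*p_{i-1} + p_{i-2}, q_i = a_i*q_{i-1} + q_{i-2} with p_{-2}=0, p_{-1}=1, q_{-2}=1, q_{-1}=0:
  i=0: a_0=12, p_0 = 12*1 + 0 = 12, q_0 = 12*0 + 1 = 1.
  i=1: a_1=3, p_1 = 3*12 + 1 = 37, q_1 = 3*1 + 0 = 3.
  i=2: a_2=9, p_2 = 9*37 + 12 = 345, q_2 = 9*3 + 1 = 28.
  i=3: a_3=4, p_3 = 4*345 + 37 = 1417, q_3 = 4*28 + 3 = 115.
  i=4: a_4=10, p_4 = 10*1417 + 345 = 14515, q_4 = 10*115 + 28 = 1178.
  i=5: a_5=1, p_5 = 1*14515 + 1417 = 15932, q_5 = 1*1178 + 115 = 1293.
  i=6: a_6=6, p_6 = 6*15932 + 14515 = 110107, q_6 = 6*1293 + 1178 = 8936.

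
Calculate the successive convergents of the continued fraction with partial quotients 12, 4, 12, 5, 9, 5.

12/1, 49/4, 600/49, 3049/249, 28041/2290, 143254/11699

Using the convergent recurrence p_i = a_i*p_{i-1} + p_{i-2}, q_i = a_i*q_{i-1} + q_{i-2} with p_{-2}=0, p_{-1}=1, q_{-2}=1, q_{-1}=0:
  i=0: a_0=12, p_0 = 12*1 + 0 = 12, q_0 = 12*0 + 1 = 1.
  i=1: a_1=4, p_1 = 4*12 + 1 = 49, q_1 = 4*1 + 0 = 4.
  i=2: a_2=12, p_2 = 12*49 + 12 = 600, q_2 = 12*4 + 1 = 49.
  i=3: a_3=5, p_3 = 5*600 + 49 = 3049, q_3 = 5*49 + 4 = 249.
  i=4: a_4=9, p_4 = 9*3049 + 600 = 28041, q_4 = 9*249 + 49 = 2290.
  i=5: a_5=5, p_5 = 5*28041 + 3049 = 143254, q_5 = 5*2290 + 249 = 11699.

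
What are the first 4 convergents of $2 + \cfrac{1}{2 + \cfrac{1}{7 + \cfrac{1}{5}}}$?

Using the convergent recurrence p_i = a_i*p_{i-1} + p_{i-2}, q_i = a_i*q_{i-1} + q_{i-2} with p_{-2}=0, p_{-1}=1, q_{-2}=1, q_{-1}=0:
  i=0: a_0=2, p_0 = 2*1 + 0 = 2, q_0 = 2*0 + 1 = 1.
  i=1: a_1=2, p_1 = 2*2 + 1 = 5, q_1 = 2*1 + 0 = 2.
  i=2: a_2=7, p_2 = 7*5 + 2 = 37, q_2 = 7*2 + 1 = 15.
  i=3: a_3=5, p_3 = 5*37 + 5 = 190, q_3 = 5*15 + 2 = 77.

2/1, 5/2, 37/15, 190/77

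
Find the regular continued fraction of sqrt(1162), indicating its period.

[34; (11, 2, 1, 6, 1, 8, 1, 6, 1, 2, 11, 68)]

Write x_i = (sqrt(1162) + m_i)/d_i with (m_0, d_0) = (0, 1). a_0 = floor(sqrt(1162)) = 34, since 34^2 = 1156 <= 1162 < 1225 = 35^2.
Iterate m_{i+1} = d_i*a_i - m_i, d_{i+1} = (1162 - m_{i+1}^2)/d_i, a_{i+1} = floor((a_0 + m_{i+1})/d_{i+1}):
  m_1 = 1*34 - 0 = 34, d_1 = (1162 - 34^2)/1 = 6/1 = 6, a_1 = floor((34 + 34)/6) = 11.
  m_2 = 6*11 - 34 = 32, d_2 = (1162 - 32^2)/6 = 138/6 = 23, a_2 = floor((34 + 32)/23) = 2.
  m_3 = 23*2 - 32 = 14, d_3 = (1162 - 14^2)/23 = 966/23 = 42, a_3 = floor((34 + 14)/42) = 1.
  m_4 = 42*1 - 14 = 28, d_4 = (1162 - 28^2)/42 = 378/42 = 9, a_4 = floor((34 + 28)/9) = 6.
  m_5 = 9*6 - 28 = 26, d_5 = (1162 - 26^2)/9 = 486/9 = 54, a_5 = floor((34 + 26)/54) = 1.
  m_6 = 54*1 - 26 = 28, d_6 = (1162 - 28^2)/54 = 378/54 = 7, a_6 = floor((34 + 28)/7) = 8.
  m_7 = 7*8 - 28 = 28, d_7 = (1162 - 28^2)/7 = 378/7 = 54, a_7 = floor((34 + 28)/54) = 1.
  m_8 = 54*1 - 28 = 26, d_8 = (1162 - 26^2)/54 = 486/54 = 9, a_8 = floor((34 + 26)/9) = 6.
  m_9 = 9*6 - 26 = 28, d_9 = (1162 - 28^2)/9 = 378/9 = 42, a_9 = floor((34 + 28)/42) = 1.
  m_10 = 42*1 - 28 = 14, d_10 = (1162 - 14^2)/42 = 966/42 = 23, a_10 = floor((34 + 14)/23) = 2.
  m_11 = 23*2 - 14 = 32, d_11 = (1162 - 32^2)/23 = 138/23 = 6, a_11 = floor((34 + 32)/6) = 11.
  m_12 = 6*11 - 32 = 34, d_12 = (1162 - 34^2)/6 = 6/6 = 1, a_12 = floor((34 + 34)/1) = 68.
  m_13 = 1*68 - 34 = 34, d_13 = (1162 - 34^2)/1 = 6/1 = 6: (m_13, d_13) = (m_1, d_1) = (34, 6), so from here the quotients repeat a_1, ..., a_12; the period length is 12.
Hence the expansion of sqrt(1162) is a_0 = 34 followed by the repeating block 11, 2, 1, 6, 1, 8, 1, 6, 1, 2, 11, 68 (period 12).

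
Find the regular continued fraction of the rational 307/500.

Run the Euclidean algorithm on 307 and 500; the successive quotients are the partial quotients a_0, a_1, ... (each step inverts the fractional part left over by the previous one):
  307 = 0*500 + 307, so a_0 = 0.
  500 = 1*307 + 193, so a_1 = 1.
  307 = 1*193 + 114, so a_2 = 1.
  193 = 1*114 + 79, so a_3 = 1.
  114 = 1*79 + 35, so a_4 = 1.
  79 = 2*35 + 9, so a_5 = 2.
  35 = 3*9 + 8, so a_6 = 3.
  9 = 1*8 + 1, so a_7 = 1.
  8 = 8*1 + 0, so a_8 = 8.
The remainder reaches 0 after 9 divisions, so the expansion has 9 partial quotients, read off in order.

[0; 1, 1, 1, 1, 2, 3, 1, 8]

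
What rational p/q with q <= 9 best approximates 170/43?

Expand x = 170/43 as a continued fraction with the Euclidean algorithm:
  170 = 3*43 + 41, so a_0 = 3.
  43 = 1*41 + 2, so a_1 = 1.
  41 = 20*2 + 1, so a_2 = 20.
  2 = 2*1 + 0, so a_3 = 2.
so x = [3; 1, 20, 2].
Convergents (p_i = a_i*p_{i-1} + p_{i-2}, q_i = a_i*q_{i-1} + q_{i-2} with p_{-2}=0, p_{-1}=1, q_{-2}=1, q_{-1}=0), until the denominator exceeds 9:
  i=0: a_0=3, p_0 = 3*1 + 0 = 3, q_0 = 3*0 + 1 = 1.
  i=1: a_1=1, p_1 = 1*3 + 1 = 4, q_1 = 1*1 + 0 = 1.
  i=2: a_2=20, p_2 = 20*4 + 3 = 83, q_2 = 20*1 + 1 = 21.
q_2 = 21 > 9, so the last convergent with denominator <= 9 is p_1/q_1 = 4/1.
The closest fraction with denominator <= 9 is either p_1/q_1 or the intermediate fraction (k*p_1 + p_0)/(k*q_1 + q_0) with the largest k >= 1 whose denominator stays <= 9; these approach x as k grows, and every other convergent or intermediate fraction in range is farther away.
Largest k: floor((9 - q_0)/q_1) = floor((9 - 1)/1) = 8.
That gives (8*4 + 3)/(8*1 + 1) = 35/9.
Compare the errors: |x - 4/1| = |170*1 - 4*43|/(43*1) = 2/43, and |x - 35/9| = |170*9 - 35*43|/(43*9) = 25/387.
Cross-multiplying, 2*387 = 774 < 1075 = 25*43, so 2/43 is smaller: the convergent 4/1 is closer to x than 35/9.

4/1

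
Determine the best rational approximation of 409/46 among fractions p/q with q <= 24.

80/9

Expand x = 409/46 as a continued fraction with the Euclidean algorithm:
  409 = 8*46 + 41, so a_0 = 8.
  46 = 1*41 + 5, so a_1 = 1.
  41 = 8*5 + 1, so a_2 = 8.
  5 = 5*1 + 0, so a_3 = 5.
so x = [8; 1, 8, 5].
Convergents (p_i = a_i*p_{i-1} + p_{i-2}, q_i = a_i*q_{i-1} + q_{i-2} with p_{-2}=0, p_{-1}=1, q_{-2}=1, q_{-1}=0), until the denominator exceeds 24:
  i=0: a_0=8, p_0 = 8*1 + 0 = 8, q_0 = 8*0 + 1 = 1.
  i=1: a_1=1, p_1 = 1*8 + 1 = 9, q_1 = 1*1 + 0 = 1.
  i=2: a_2=8, p_2 = 8*9 + 8 = 80, q_2 = 8*1 + 1 = 9.
  i=3: a_3=5, p_3 = 5*80 + 9 = 409, q_3 = 5*9 + 1 = 46.
q_3 = 46 > 24, so the last convergent with denominator <= 24 is p_2/q_2 = 80/9.
The closest fraction with denominator <= 24 is either p_2/q_2 or the intermediate fraction (k*p_2 + p_1)/(k*q_2 + q_1) with the largest k >= 1 whose denominator stays <= 24; these approach x as k grows, and every other convergent or intermediate fraction in range is farther away.
Largest k: floor((24 - q_1)/q_2) = floor((24 - 1)/9) = 2.
That gives (2*80 + 9)/(2*9 + 1) = 169/19.
Compare the errors: |x - 80/9| = |409*9 - 80*46|/(46*9) = 1/414, and |x - 169/19| = |409*19 - 169*46|/(46*19) = 3/874.
Cross-multiplying, 1*874 = 874 < 1242 = 3*414, so 1/414 is smaller: the convergent 80/9 is closer to x than 169/19.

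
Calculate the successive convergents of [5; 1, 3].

5/1, 6/1, 23/4

Using the convergent recurrence p_i = a_i*p_{i-1} + p_{i-2}, q_i = a_i*q_{i-1} + q_{i-2} with p_{-2}=0, p_{-1}=1, q_{-2}=1, q_{-1}=0:
  i=0: a_0=5, p_0 = 5*1 + 0 = 5, q_0 = 5*0 + 1 = 1.
  i=1: a_1=1, p_1 = 1*5 + 1 = 6, q_1 = 1*1 + 0 = 1.
  i=2: a_2=3, p_2 = 3*6 + 5 = 23, q_2 = 3*1 + 1 = 4.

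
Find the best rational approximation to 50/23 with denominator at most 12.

13/6

Expand x = 50/23 as a continued fraction with the Euclidean algorithm:
  50 = 2*23 + 4, so a_0 = 2.
  23 = 5*4 + 3, so a_1 = 5.
  4 = 1*3 + 1, so a_2 = 1.
  3 = 3*1 + 0, so a_3 = 3.
so x = [2; 5, 1, 3].
Convergents (p_i = a_i*p_{i-1} + p_{i-2}, q_i = a_i*q_{i-1} + q_{i-2} with p_{-2}=0, p_{-1}=1, q_{-2}=1, q_{-1}=0), until the denominator exceeds 12:
  i=0: a_0=2, p_0 = 2*1 + 0 = 2, q_0 = 2*0 + 1 = 1.
  i=1: a_1=5, p_1 = 5*2 + 1 = 11, q_1 = 5*1 + 0 = 5.
  i=2: a_2=1, p_2 = 1*11 + 2 = 13, q_2 = 1*5 + 1 = 6.
  i=3: a_3=3, p_3 = 3*13 + 11 = 50, q_3 = 3*6 + 5 = 23.
q_3 = 23 > 12, so the last convergent with denominator <= 12 is p_2/q_2 = 13/6.
The closest fraction with denominator <= 12 is either p_2/q_2 or the intermediate fraction (k*p_2 + p_1)/(k*q_2 + q_1) with the largest k >= 1 whose denominator stays <= 12; these approach x as k grows, and every other convergent or intermediate fraction in range is farther away.
Largest k: floor((12 - q_1)/q_2) = floor((12 - 5)/6) = 1.
That gives (1*13 + 11)/(1*6 + 5) = 24/11.
Compare the errors: |x - 13/6| = |50*6 - 13*23|/(23*6) = 1/138, and |x - 24/11| = |50*11 - 24*23|/(23*11) = 2/253.
Cross-multiplying, 1*253 = 253 < 276 = 2*138, so 1/138 is smaller: the convergent 13/6 is closer to x than 24/11.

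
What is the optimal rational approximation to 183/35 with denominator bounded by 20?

Expand x = 183/35 as a continued fraction with the Euclidean algorithm:
  183 = 5*35 + 8, so a_0 = 5.
  35 = 4*8 + 3, so a_1 = 4.
  8 = 2*3 + 2, so a_2 = 2.
  3 = 1*2 + 1, so a_3 = 1.
  2 = 2*1 + 0, so a_4 = 2.
so x = [5; 4, 2, 1, 2].
Convergents (p_i = a_i*p_{i-1} + p_{i-2}, q_i = a_i*q_{i-1} + q_{i-2} with p_{-2}=0, p_{-1}=1, q_{-2}=1, q_{-1}=0), until the denominator exceeds 20:
  i=0: a_0=5, p_0 = 5*1 + 0 = 5, q_0 = 5*0 + 1 = 1.
  i=1: a_1=4, p_1 = 4*5 + 1 = 21, q_1 = 4*1 + 0 = 4.
  i=2: a_2=2, p_2 = 2*21 + 5 = 47, q_2 = 2*4 + 1 = 9.
  i=3: a_3=1, p_3 = 1*47 + 21 = 68, q_3 = 1*9 + 4 = 13.
  i=4: a_4=2, p_4 = 2*68 + 47 = 183, q_4 = 2*13 + 9 = 35.
q_4 = 35 > 20, so the last convergent with denominator <= 20 is p_3/q_3 = 68/13.
The closest fraction with denominator <= 20 is either p_3/q_3 or the intermediate fraction (k*p_3 + p_2)/(k*q_3 + q_2) with the largest k >= 1 whose denominator stays <= 20; these approach x as k grows, and every other convergent or intermediate fraction in range is farther away.
Largest k: floor((20 - q_2)/q_3) = floor((20 - 9)/13) = 0.
Since k = 0, no intermediate fraction beyond p_3/q_3 has denominator <= 20, so the convergent 68/13 is the closest (its error is |183*13 - 68*35|/(35*13) = 1/455).

68/13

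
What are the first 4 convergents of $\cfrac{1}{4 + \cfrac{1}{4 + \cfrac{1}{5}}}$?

0/1, 1/4, 4/17, 21/89

Using the convergent recurrence p_i = a_i*p_{i-1} + p_{i-2}, q_i = a_i*q_{i-1} + q_{i-2} with p_{-2}=0, p_{-1}=1, q_{-2}=1, q_{-1}=0:
  i=0: a_0=0, p_0 = 0*1 + 0 = 0, q_0 = 0*0 + 1 = 1.
  i=1: a_1=4, p_1 = 4*0 + 1 = 1, q_1 = 4*1 + 0 = 4.
  i=2: a_2=4, p_2 = 4*1 + 0 = 4, q_2 = 4*4 + 1 = 17.
  i=3: a_3=5, p_3 = 5*4 + 1 = 21, q_3 = 5*17 + 4 = 89.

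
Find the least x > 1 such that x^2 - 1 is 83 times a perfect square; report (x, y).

(x, y) = (82, 9)

First expand sqrt(83) as a continued fraction. With x_i = (sqrt(83) + m_i)/d_i and (m_0, d_0) = (0, 1): a_0 = floor(sqrt(83)) = 9, since 9^2 = 81 <= 83 < 100 = 10^2.
Iterate m_{i+1} = d_i*a_i - m_i, d_{i+1} = (83 - m_{i+1}^2)/d_i, a_{i+1} = floor((a_0 + m_{i+1})/d_{i+1}):
  m_1 = 1*9 - 0 = 9, d_1 = (83 - 9^2)/1 = 2/1 = 2, a_1 = floor((9 + 9)/2) = 9.
  m_2 = 2*9 - 9 = 9, d_2 = (83 - 9^2)/2 = 2/2 = 1, a_2 = floor((9 + 9)/1) = 18.
  m_3 = 1*18 - 9 = 9, d_3 = (83 - 9^2)/1 = 2/1 = 2: (m_3, d_3) = (m_1, d_1) = (9, 2), so from here the quotients repeat a_1, a_2; the period length is 2.
So sqrt(83) = [9; (9, 18)] with period length k = 2.
k is even, so the fundamental solution of x^2 - 83y^2 = 1 is (p_{k-1}, q_{k-1}) = (p_1, q_1); compute convergents through index 1.
Convergents (p_i = a_i*p_{i-1} + p_{i-2}, q_i = a_i*q_{i-1} + q_{i-2} with p_{-2}=0, p_{-1}=1, q_{-2}=1, q_{-1}=0):
  i=0: a_0=9, p_0 = 9*1 + 0 = 9, q_0 = 9*0 + 1 = 1.
  i=1: a_1=9, p_1 = 9*9 + 1 = 82, q_1 = 9*1 + 0 = 9.
Check: 82^2 - 83*9^2 = 6724 - 6723 = 1, so (x, y) = (82, 9) solves the equation, and by the theorem it is the least positive solution.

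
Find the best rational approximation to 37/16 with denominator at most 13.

Expand x = 37/16 as a continued fraction with the Euclidean algorithm:
  37 = 2*16 + 5, so a_0 = 2.
  16 = 3*5 + 1, so a_1 = 3.
  5 = 5*1 + 0, so a_2 = 5.
so x = [2; 3, 5].
Convergents (p_i = a_i*p_{i-1} + p_{i-2}, q_i = a_i*q_{i-1} + q_{i-2} with p_{-2}=0, p_{-1}=1, q_{-2}=1, q_{-1}=0), until the denominator exceeds 13:
  i=0: a_0=2, p_0 = 2*1 + 0 = 2, q_0 = 2*0 + 1 = 1.
  i=1: a_1=3, p_1 = 3*2 + 1 = 7, q_1 = 3*1 + 0 = 3.
  i=2: a_2=5, p_2 = 5*7 + 2 = 37, q_2 = 5*3 + 1 = 16.
q_2 = 16 > 13, so the last convergent with denominator <= 13 is p_1/q_1 = 7/3.
The closest fraction with denominator <= 13 is either p_1/q_1 or the intermediate fraction (k*p_1 + p_0)/(k*q_1 + q_0) with the largest k >= 1 whose denominator stays <= 13; these approach x as k grows, and every other convergent or intermediate fraction in range is farther away.
Largest k: floor((13 - q_0)/q_1) = floor((13 - 1)/3) = 4.
That gives (4*7 + 2)/(4*3 + 1) = 30/13.
Compare the errors: |x - 7/3| = |37*3 - 7*16|/(16*3) = 1/48, and |x - 30/13| = |37*13 - 30*16|/(16*13) = 1/208.
Cross-multiplying, 1*48 = 48 < 208 = 1*208, so 1/208 is smaller: the intermediate fraction 30/13 is closer to x than 7/3.

30/13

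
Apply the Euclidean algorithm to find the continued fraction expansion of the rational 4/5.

Run the Euclidean algorithm on 4 and 5; the successive quotients are the partial quotients a_0, a_1, ... (each step inverts the fractional part left over by the previous one):
  4 = 0*5 + 4, so a_0 = 0.
  5 = 1*4 + 1, so a_1 = 1.
  4 = 4*1 + 0, so a_2 = 4.
The remainder reaches 0 after 3 divisions, so the expansion has 3 partial quotients, read off in order.

[0; 1, 4]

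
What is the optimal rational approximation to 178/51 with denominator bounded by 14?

Expand x = 178/51 as a continued fraction with the Euclidean algorithm:
  178 = 3*51 + 25, so a_0 = 3.
  51 = 2*25 + 1, so a_1 = 2.
  25 = 25*1 + 0, so a_2 = 25.
so x = [3; 2, 25].
Convergents (p_i = a_i*p_{i-1} + p_{i-2}, q_i = a_i*q_{i-1} + q_{i-2} with p_{-2}=0, p_{-1}=1, q_{-2}=1, q_{-1}=0), until the denominator exceeds 14:
  i=0: a_0=3, p_0 = 3*1 + 0 = 3, q_0 = 3*0 + 1 = 1.
  i=1: a_1=2, p_1 = 2*3 + 1 = 7, q_1 = 2*1 + 0 = 2.
  i=2: a_2=25, p_2 = 25*7 + 3 = 178, q_2 = 25*2 + 1 = 51.
q_2 = 51 > 14, so the last convergent with denominator <= 14 is p_1/q_1 = 7/2.
The closest fraction with denominator <= 14 is either p_1/q_1 or the intermediate fraction (k*p_1 + p_0)/(k*q_1 + q_0) with the largest k >= 1 whose denominator stays <= 14; these approach x as k grows, and every other convergent or intermediate fraction in range is farther away.
Largest k: floor((14 - q_0)/q_1) = floor((14 - 1)/2) = 6.
That gives (6*7 + 3)/(6*2 + 1) = 45/13.
Compare the errors: |x - 7/2| = |178*2 - 7*51|/(51*2) = 1/102, and |x - 45/13| = |178*13 - 45*51|/(51*13) = 19/663.
Cross-multiplying, 1*663 = 663 < 1938 = 19*102, so 1/102 is smaller: the convergent 7/2 is closer to x than 45/13.

7/2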